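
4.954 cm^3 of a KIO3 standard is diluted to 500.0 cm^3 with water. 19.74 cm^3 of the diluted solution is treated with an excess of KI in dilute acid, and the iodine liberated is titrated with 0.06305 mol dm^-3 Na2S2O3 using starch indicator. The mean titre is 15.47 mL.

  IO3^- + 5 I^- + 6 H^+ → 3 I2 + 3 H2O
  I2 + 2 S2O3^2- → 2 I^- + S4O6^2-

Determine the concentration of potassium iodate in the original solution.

0.8312 mol/L

n(S2O3^2-) = 0.01547 × 0.06305 = 9.754 × 10^-4 mol
n(I2) = n(S2O3^2-)/2 = 4.877 × 10^-4 mol
From the 1:3 ratio, n(IO3^-) in the aliquot = 1/3 × 4.877 × 10^-4 = 1.626 × 10^-4 mol
[IO3^-]_dilute = 1.626 × 10^-4 / 0.01974 = 0.008235 mol/L
[IO3^-]_original = 0.008235 × 500.0/4.954 = 0.8312 mol/L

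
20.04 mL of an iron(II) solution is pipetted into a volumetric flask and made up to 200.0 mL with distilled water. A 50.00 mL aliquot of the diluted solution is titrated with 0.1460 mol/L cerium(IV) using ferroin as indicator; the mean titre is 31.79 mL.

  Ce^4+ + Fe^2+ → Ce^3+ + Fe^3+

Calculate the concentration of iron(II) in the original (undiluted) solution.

n(Ce4+) = 0.03179 × 0.1460 = 4.641 × 10^-3 mol
n(Fe2+) in the aliquot = 4.641 × 10^-3 mol (1:1 ratio)
[Fe2+]_dilute = 4.641 × 10^-3 / 0.05000 = 0.09283 mol/L
Dilution factor = 200.0 / 20.04 = 9.980
[Fe2+]_stock = 0.09283 × 9.980 = 0.9264 mol/L

0.9264 mol/L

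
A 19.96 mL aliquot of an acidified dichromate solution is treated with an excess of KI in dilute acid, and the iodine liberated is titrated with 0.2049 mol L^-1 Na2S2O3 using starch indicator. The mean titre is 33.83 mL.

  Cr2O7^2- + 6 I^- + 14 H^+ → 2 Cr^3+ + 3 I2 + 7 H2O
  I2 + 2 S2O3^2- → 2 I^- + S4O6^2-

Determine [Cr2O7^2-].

0.05788 mol/L

n(S2O3^2-) = 0.03383 × 0.2049 = 6.932 × 10^-3 mol
n(I2) = n(S2O3^2-)/2 = 3.466 × 10^-3 mol
From the 1:3 ratio, n(Cr2O7^2-) in the aliquot = 1/3 × 3.466 × 10^-3 = 1.155 × 10^-3 mol
[Cr2O7^2-] = 1.155 × 10^-3 / 0.01996 = 0.05788 mol/L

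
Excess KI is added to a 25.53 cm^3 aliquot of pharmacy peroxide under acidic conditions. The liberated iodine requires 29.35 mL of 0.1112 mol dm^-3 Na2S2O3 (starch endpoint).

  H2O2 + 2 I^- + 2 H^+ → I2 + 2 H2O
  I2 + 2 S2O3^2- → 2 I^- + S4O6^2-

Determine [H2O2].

0.06392 mol/L

n(S2O3^2-) = 0.02935 × 0.1112 = 3.264 × 10^-3 mol
n(I2) = n(S2O3^2-)/2 = 1.632 × 10^-3 mol
n(H2O2) in the aliquot = 1.632 × 10^-3 mol (1:1 ratio)
[H2O2] = 1.632 × 10^-3 / 0.02553 = 0.06392 mol/L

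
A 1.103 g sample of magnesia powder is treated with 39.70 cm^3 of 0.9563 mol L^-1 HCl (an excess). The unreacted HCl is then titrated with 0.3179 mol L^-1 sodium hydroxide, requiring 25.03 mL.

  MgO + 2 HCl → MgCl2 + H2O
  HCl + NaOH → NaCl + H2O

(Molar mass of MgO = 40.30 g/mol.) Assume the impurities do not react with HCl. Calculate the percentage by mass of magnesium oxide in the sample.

54.82 %

n(HCl) added = 0.03970 × 0.9563 = 0.03797 mol
n(NaOH) used in back-titration = 0.02503 × 0.3179 = 7.957 × 10^-3 mol
n(HCl) left over = 7.957 × 10^-3 mol (1:1 ratio)
n(HCl) consumed by analyte = 0.03797 − 7.957 × 10^-3 = 0.03001 mol
From the 1:2 ratio, n(MgO) = 1/2 × 0.03001 = 0.01500 mol
mass of MgO = 0.01500 × 40.30 = 0.6047 g
% MgO = 0.6047 / 1.103 × 100 = 54.82 %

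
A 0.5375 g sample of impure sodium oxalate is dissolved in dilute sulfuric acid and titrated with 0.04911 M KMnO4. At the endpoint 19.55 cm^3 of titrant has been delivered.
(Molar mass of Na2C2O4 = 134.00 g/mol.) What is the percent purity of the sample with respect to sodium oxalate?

59.84 %

2 MnO4^- + 5 C2O4^2- + 16 H^+ → 2 Mn^2+ + 10 CO2 + 8 H2O
n(KMnO4) = 0.01955 L × 0.04911 mol/L = 9.601 × 10^-4 mol
From the 5:2 ratio, n(Na2C2O4) = 5/2 × 9.601 × 10^-4 = 2.400 × 10^-3 mol
mass of Na2C2O4 = 2.400 × 10^-3 × 134.00 g/mol = 0.3216 g
% Na2C2O4 = 0.3216 / 0.5375 × 100 = 59.84 %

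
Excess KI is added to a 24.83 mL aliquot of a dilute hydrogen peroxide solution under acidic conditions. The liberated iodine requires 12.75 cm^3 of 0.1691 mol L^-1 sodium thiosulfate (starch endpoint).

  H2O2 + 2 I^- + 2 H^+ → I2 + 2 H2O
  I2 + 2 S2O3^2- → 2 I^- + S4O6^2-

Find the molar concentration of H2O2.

0.04342 mol/L

n(S2O3^2-) = 0.01275 × 0.1691 = 2.156 × 10^-3 mol
n(I2) = n(S2O3^2-)/2 = 1.078 × 10^-3 mol
n(H2O2) in the aliquot = 1.078 × 10^-3 mol (1:1 ratio)
[H2O2] = 1.078 × 10^-3 / 0.02483 = 0.04342 mol/L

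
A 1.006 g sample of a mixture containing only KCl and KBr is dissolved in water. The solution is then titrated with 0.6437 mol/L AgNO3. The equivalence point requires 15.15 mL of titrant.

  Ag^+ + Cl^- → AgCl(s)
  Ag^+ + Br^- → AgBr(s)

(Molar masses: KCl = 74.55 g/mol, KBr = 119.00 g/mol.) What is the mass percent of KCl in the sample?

n(AgNO3) = 0.01515 × 0.6437 = 9.752 × 10^-3 mol
Let x = n(KCl), y = n(KBr).
Titrant: 1x + 1y = 9.752 × 10^-3;  mass: 74.55x + 119.00y = 1.006
Solving, x = 3.476 × 10^-3 mol, y = 6.276 × 10^-3 mol
mass of KCl = 3.476 × 10^-3 × 74.55 = 0.2591 g
% KCl = 0.2591 / 1.006 × 100 = 25.76 %

25.76 %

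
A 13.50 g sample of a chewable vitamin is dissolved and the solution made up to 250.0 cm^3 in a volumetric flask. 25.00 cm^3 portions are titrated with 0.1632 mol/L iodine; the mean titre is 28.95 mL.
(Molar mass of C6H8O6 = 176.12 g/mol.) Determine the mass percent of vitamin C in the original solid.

C6H8O6 + I2 → C6H6O6 + 2 HI
n(I2) per titration = 0.02895 × 0.1632 = 4.725 × 10^-3 mol
n(C6H8O6) in each aliquot = 4.725 × 10^-3 mol (1:1 ratio)
n(C6H8O6) in the whole flask = 4.725 × 10^-3 × 250.0/25.00 = 0.04725 mol
mass of C6H8O6 = 0.04725 × 176.12 = 8.321 g
% C6H8O6 = 8.321 / 13.50 × 100 = 61.64 %

61.64 %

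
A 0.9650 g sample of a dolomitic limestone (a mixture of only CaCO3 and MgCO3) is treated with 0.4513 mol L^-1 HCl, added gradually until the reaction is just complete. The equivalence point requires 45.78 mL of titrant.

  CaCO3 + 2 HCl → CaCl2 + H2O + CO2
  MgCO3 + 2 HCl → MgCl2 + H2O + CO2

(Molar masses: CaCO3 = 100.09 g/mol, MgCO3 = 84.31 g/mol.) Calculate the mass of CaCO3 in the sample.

0.5966 g

n(HCl) = 0.04578 × 0.4513 = 0.02066 mol
Let x = n(CaCO3), y = n(MgCO3).
Titrant: 2x + 2y = 0.02066;  mass: 100.09x + 84.31y = 0.9650
Solving, x = 5.960 × 10^-3 mol, y = 4.370 × 10^-3 mol
mass of CaCO3 = 5.960 × 10^-3 × 100.09 = 0.5966 g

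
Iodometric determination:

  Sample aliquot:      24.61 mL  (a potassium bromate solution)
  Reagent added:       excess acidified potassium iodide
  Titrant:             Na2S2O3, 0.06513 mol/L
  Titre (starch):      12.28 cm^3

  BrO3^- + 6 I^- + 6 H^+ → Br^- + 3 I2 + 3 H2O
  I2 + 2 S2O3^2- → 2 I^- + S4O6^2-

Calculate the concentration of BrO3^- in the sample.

0.005416 mol/L

n(S2O3^2-) = 0.01228 × 0.06513 = 7.998 × 10^-4 mol
n(I2) = n(S2O3^2-)/2 = 3.999 × 10^-4 mol
From the 1:3 ratio, n(BrO3^-) in the aliquot = 1/3 × 3.999 × 10^-4 = 1.333 × 10^-4 mol
[BrO3^-] = 1.333 × 10^-4 / 0.02461 = 0.005416 mol/L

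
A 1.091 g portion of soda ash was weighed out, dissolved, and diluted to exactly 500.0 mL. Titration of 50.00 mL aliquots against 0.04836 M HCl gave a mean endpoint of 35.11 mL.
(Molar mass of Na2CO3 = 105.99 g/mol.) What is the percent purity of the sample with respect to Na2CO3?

Na2CO3 + 2 HCl → 2 NaCl + H2O + CO2
n(HCl) per titration = 0.03511 × 0.04836 = 1.698 × 10^-3 mol
From the 1:2 ratio, n(Na2CO3) in each aliquot = 1/2 × 1.698 × 10^-3 = 8.490 × 10^-4 mol
n(Na2CO3) in the whole flask = 8.490 × 10^-4 × 500.0/50.00 = 8.490 × 10^-3 mol
mass of Na2CO3 = 8.490 × 10^-3 × 105.99 = 0.8998 g
% Na2CO3 = 0.8998 / 1.091 × 100 = 82.48 %

82.48 %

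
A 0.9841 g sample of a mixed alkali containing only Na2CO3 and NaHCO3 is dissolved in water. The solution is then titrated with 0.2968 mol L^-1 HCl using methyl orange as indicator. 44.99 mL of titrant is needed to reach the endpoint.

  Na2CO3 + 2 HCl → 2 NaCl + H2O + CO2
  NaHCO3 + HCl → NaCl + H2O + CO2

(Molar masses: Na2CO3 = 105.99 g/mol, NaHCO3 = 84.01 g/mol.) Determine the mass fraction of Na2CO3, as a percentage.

n(HCl) = 0.04499 × 0.2968 = 0.01335 mol
Let x = n(Na2CO3), y = n(NaHCO3).
Titrant: 2x + 1y = 0.01335;  mass: 105.99x + 84.01y = 0.9841
Solving, x = 2.220 × 10^-3 mol, y = 8.914 × 10^-3 mol
mass of Na2CO3 = 2.220 × 10^-3 × 105.99 = 0.2353 g
% Na2CO3 = 0.2353 / 0.9841 × 100 = 23.91 %

23.91 %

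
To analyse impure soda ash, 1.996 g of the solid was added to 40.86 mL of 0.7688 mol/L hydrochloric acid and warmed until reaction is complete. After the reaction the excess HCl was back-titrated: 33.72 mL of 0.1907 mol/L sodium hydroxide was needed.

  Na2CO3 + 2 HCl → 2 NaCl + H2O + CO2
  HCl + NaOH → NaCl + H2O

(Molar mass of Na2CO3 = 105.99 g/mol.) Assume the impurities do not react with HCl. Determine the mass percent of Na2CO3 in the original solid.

66.33 %

n(HCl) added = 0.04086 × 0.7688 = 0.03141 mol
n(NaOH) used in back-titration = 0.03372 × 0.1907 = 6.430 × 10^-3 mol
n(HCl) left over = 6.430 × 10^-3 mol (1:1 ratio)
n(HCl) consumed by analyte = 0.03141 − 6.430 × 10^-3 = 0.02498 mol
From the 1:2 ratio, n(Na2CO3) = 1/2 × 0.02498 = 0.01249 mol
mass of Na2CO3 = 0.01249 × 105.99 = 1.324 g
% Na2CO3 = 1.324 / 1.996 × 100 = 66.33 %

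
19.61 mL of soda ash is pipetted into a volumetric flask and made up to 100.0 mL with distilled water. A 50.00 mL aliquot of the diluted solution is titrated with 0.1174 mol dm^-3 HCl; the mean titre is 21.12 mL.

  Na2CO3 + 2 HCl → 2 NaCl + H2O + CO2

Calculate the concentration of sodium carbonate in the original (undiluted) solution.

n(HCl) = 0.02112 × 0.1174 = 2.479 × 10^-3 mol
From the 1:2 ratio, n(Na2CO3) in the aliquot = 1/2 × 2.479 × 10^-3 = 1.240 × 10^-3 mol
[Na2CO3]_dilute = 1.240 × 10^-3 / 0.05000 = 0.02479 mol/L
Dilution factor = 100.0 / 19.61 = 5.099
[Na2CO3]_stock = 0.02479 × 5.099 = 0.1264 mol/L

0.1264 mol/L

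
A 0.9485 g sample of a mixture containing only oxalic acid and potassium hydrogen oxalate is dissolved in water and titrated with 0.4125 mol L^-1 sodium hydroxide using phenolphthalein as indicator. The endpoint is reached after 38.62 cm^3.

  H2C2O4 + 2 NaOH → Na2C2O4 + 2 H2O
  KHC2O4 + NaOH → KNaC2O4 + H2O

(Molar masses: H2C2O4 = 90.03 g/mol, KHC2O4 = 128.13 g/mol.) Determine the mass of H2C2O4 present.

n(NaOH) = 0.03862 × 0.4125 = 0.01593 mol
Let x = n(H2C2O4), y = n(KHC2O4).
Titrant: 2x + 1y = 0.01593;  mass: 90.03x + 128.13y = 0.9485
Solving, x = 6.573 × 10^-3 mol, y = 2.784 × 10^-3 mol
mass of H2C2O4 = 6.573 × 10^-3 × 90.03 = 0.5918 g

0.5918 g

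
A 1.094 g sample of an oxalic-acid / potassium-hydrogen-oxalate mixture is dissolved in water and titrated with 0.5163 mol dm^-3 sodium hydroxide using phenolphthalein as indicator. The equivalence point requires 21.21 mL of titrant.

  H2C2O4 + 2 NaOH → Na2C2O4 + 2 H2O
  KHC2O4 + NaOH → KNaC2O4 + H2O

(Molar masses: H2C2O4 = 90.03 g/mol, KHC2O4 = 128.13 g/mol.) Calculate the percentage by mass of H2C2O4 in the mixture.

n(NaOH) = 0.02121 × 0.5163 = 0.01095 mol
Let x = n(H2C2O4), y = n(KHC2O4).
Titrant: 2x + 1y = 0.01095;  mass: 90.03x + 128.13y = 1.094
Solving, x = 1.860 × 10^-3 mol, y = 7.232 × 10^-3 mol
mass of H2C2O4 = 1.860 × 10^-3 × 90.03 = 0.1674 g
% H2C2O4 = 0.1674 / 1.094 × 100 = 15.30 %

15.30 %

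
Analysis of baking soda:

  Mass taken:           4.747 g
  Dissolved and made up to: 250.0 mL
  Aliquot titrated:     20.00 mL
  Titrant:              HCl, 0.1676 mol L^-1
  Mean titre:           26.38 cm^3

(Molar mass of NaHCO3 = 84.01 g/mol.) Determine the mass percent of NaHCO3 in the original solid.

97.81 %

NaHCO3 + HCl → NaCl + H2O + CO2
n(HCl) per titration = 0.02638 × 0.1676 = 4.421 × 10^-3 mol
n(NaHCO3) in each aliquot = 4.421 × 10^-3 mol (1:1 ratio)
n(NaHCO3) in the whole flask = 4.421 × 10^-3 × 250.0/20.00 = 0.05527 mol
mass of NaHCO3 = 0.05527 × 84.01 = 4.643 g
% NaHCO3 = 4.643 / 4.747 × 100 = 97.81 %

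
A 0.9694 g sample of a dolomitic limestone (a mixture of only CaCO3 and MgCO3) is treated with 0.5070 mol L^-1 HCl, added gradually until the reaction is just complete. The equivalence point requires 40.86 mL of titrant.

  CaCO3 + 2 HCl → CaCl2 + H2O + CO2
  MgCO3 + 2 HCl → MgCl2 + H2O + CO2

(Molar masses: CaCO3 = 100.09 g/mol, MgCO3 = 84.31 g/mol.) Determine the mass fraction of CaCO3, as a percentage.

62.89 %

n(HCl) = 0.04086 × 0.5070 = 0.02072 mol
Let x = n(CaCO3), y = n(MgCO3).
Titrant: 2x + 2y = 0.02072;  mass: 100.09x + 84.31y = 0.9694
Solving, x = 6.091 × 10^-3 mol, y = 4.267 × 10^-3 mol
mass of CaCO3 = 6.091 × 10^-3 × 100.09 = 0.6096 g
% CaCO3 = 0.6096 / 0.9694 × 100 = 62.89 %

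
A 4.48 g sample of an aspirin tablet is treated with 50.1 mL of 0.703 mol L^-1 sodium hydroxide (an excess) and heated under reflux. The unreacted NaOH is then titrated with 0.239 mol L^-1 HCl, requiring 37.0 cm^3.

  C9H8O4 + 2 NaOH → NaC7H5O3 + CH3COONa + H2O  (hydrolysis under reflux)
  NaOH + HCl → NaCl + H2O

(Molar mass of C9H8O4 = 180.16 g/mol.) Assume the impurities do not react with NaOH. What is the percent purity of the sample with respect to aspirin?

n(NaOH) added = 0.0501 × 0.703 = 0.0352 mol
n(HCl) used in back-titration = 0.0370 × 0.239 = 8.84 × 10^-3 mol
n(NaOH) left over = 8.84 × 10^-3 mol (1:1 ratio)
n(NaOH) consumed by analyte = 0.0352 − 8.84 × 10^-3 = 0.0264 mol
From the 1:2 ratio, n(C9H8O4) = 1/2 × 0.0264 = 0.0132 mol
mass of C9H8O4 = 0.0132 × 180.16 = 2.38 g
% C9H8O4 = 2.38 / 4.48 × 100 = 53.0 %

53.0 %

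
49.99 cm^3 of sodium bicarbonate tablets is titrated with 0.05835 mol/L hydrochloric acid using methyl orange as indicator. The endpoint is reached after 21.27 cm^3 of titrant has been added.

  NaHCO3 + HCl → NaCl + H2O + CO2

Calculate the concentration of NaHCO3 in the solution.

n(HCl) = 0.02127 L × 0.05835 mol/L = 1.241 × 10^-3 mol
n(NaHCO3) = 1.241 × 10^-3 mol (1:1 mole ratio)
[NaHCO3] = 1.241 × 10^-3 mol / 0.04999 L = 0.02483 mol/L

0.02483 mol/L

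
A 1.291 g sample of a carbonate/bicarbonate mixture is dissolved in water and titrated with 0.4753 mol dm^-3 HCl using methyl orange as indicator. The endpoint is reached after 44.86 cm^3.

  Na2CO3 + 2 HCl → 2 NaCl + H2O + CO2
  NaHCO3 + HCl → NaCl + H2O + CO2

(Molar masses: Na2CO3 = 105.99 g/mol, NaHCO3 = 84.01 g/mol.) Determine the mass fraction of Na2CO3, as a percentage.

66.21 %

n(HCl) = 0.04486 × 0.4753 = 0.02132 mol
Let x = n(Na2CO3), y = n(NaHCO3).
Titrant: 2x + 1y = 0.02132;  mass: 105.99x + 84.01y = 1.291
Solving, x = 8.065 × 10^-3 mol, y = 5.192 × 10^-3 mol
mass of Na2CO3 = 8.065 × 10^-3 × 105.99 = 0.8548 g
% Na2CO3 = 0.8548 / 1.291 × 100 = 66.21 %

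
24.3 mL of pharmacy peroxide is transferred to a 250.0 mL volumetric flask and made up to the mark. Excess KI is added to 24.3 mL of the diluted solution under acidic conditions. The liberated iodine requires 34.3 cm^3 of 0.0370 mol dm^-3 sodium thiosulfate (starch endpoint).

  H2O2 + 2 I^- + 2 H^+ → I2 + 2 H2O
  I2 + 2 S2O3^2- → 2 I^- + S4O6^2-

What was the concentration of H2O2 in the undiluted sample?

0.269 mol/L

n(S2O3^2-) = 0.0343 × 0.0370 = 1.27 × 10^-3 mol
n(I2) = n(S2O3^2-)/2 = 6.35 × 10^-4 mol
n(H2O2) in the aliquot = 6.35 × 10^-4 mol (1:1 ratio)
[H2O2]_dilute = 6.35 × 10^-4 / 0.0243 = 0.0261 mol/L
[H2O2]_original = 0.0261 × 250.0/24.3 = 0.269 mol/L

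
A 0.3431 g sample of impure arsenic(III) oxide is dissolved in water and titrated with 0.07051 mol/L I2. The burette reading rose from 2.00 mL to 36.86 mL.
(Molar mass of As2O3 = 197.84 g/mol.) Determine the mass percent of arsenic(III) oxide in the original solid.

As2O3 + 2 I2 + 2 H2O → As2O5 + 4 HI
n(I2) = 0.03486 L × 0.07051 mol/L = 2.458 × 10^-3 mol
From the 1:2 ratio, n(As2O3) = 1/2 × 2.458 × 10^-3 = 1.229 × 10^-3 mol
mass of As2O3 = 1.229 × 10^-3 × 197.84 g/mol = 0.2431 g
% As2O3 = 0.2431 / 0.3431 × 100 = 70.87 %

70.87 %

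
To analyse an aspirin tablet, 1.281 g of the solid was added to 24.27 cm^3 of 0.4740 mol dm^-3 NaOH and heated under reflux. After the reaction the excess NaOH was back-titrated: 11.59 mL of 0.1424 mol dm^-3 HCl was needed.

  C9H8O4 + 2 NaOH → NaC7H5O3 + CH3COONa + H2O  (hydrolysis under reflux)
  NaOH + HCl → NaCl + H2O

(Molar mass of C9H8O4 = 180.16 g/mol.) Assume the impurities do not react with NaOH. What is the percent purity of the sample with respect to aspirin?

n(NaOH) added = 0.02427 × 0.4740 = 0.01150 mol
n(HCl) used in back-titration = 0.01159 × 0.1424 = 1.650 × 10^-3 mol
n(NaOH) left over = 1.650 × 10^-3 mol (1:1 ratio)
n(NaOH) consumed by analyte = 0.01150 − 1.650 × 10^-3 = 9.854 × 10^-3 mol
From the 1:2 ratio, n(C9H8O4) = 1/2 × 9.854 × 10^-3 = 4.927 × 10^-3 mol
mass of C9H8O4 = 4.927 × 10^-3 × 180.16 = 0.8876 g
% C9H8O4 = 0.8876 / 1.281 × 100 = 69.29 %

69.29 %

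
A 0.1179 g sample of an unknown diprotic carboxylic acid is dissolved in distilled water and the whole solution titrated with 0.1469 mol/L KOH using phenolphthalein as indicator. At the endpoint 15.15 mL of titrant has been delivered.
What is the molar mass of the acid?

n(KOH) = 0.01515 L × 0.1469 mol/L = 2.226 × 10^-3 mol
From the 1:2 ratio, n(H2A) = 1/2 × 2.226 × 10^-3 = 1.113 × 10^-3 mol
M = m / n = 0.1179 g / 1.113 × 10^-3 mol = 106.0 g/mol

106.0 g/mol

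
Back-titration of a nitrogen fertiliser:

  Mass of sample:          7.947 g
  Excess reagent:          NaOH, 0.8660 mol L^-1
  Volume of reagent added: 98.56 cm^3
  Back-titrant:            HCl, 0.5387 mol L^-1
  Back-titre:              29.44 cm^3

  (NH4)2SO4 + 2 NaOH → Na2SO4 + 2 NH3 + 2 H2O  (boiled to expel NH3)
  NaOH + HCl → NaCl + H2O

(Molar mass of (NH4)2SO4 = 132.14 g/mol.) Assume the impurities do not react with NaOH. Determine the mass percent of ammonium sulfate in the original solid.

n(NaOH) added = 0.09856 × 0.8660 = 0.08535 mol
n(HCl) used in back-titration = 0.02944 × 0.5387 = 0.01586 mol
n(NaOH) left over = 0.01586 mol (1:1 ratio)
n(NaOH) consumed by analyte = 0.08535 − 0.01586 = 0.06949 mol
From the 1:2 ratio, n((NH4)2SO4) = 1/2 × 0.06949 = 0.03475 mol
mass of (NH4)2SO4 = 0.03475 × 132.14 = 4.591 g
% (NH4)2SO4 = 4.591 / 7.947 × 100 = 57.78 %

57.78 %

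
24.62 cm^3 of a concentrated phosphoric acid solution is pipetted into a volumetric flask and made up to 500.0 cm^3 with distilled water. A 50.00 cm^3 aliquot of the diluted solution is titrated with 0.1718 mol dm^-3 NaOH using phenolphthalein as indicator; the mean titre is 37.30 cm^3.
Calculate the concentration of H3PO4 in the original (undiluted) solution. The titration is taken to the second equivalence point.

H3PO4 + 2 NaOH → Na2HPO4 + 2 H2O
n(NaOH) = 0.03730 × 0.1718 = 6.408 × 10^-3 mol
From the 1:2 ratio, n(H3PO4) in the aliquot = 1/2 × 6.408 × 10^-3 = 3.204 × 10^-3 mol
[H3PO4]_dilute = 3.204 × 10^-3 / 0.05000 = 0.06408 mol/L
Dilution factor = 500.0 / 24.62 = 20.31
[H3PO4]_stock = 0.06408 × 20.31 = 1.301 mol/L

1.301 mol/L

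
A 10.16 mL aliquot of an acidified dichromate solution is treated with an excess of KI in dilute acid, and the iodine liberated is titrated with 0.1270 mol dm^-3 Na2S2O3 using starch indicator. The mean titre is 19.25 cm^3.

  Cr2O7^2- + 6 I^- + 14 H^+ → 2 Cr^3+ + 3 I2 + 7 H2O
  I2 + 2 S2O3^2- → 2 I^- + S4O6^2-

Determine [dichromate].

0.04010 mol/L

n(S2O3^2-) = 0.01925 × 0.1270 = 2.445 × 10^-3 mol
n(I2) = n(S2O3^2-)/2 = 1.222 × 10^-3 mol
From the 1:3 ratio, n(Cr2O7^2-) in the aliquot = 1/3 × 1.222 × 10^-3 = 4.075 × 10^-4 mol
[Cr2O7^2-] = 4.075 × 10^-4 / 0.01016 = 0.04010 mol/L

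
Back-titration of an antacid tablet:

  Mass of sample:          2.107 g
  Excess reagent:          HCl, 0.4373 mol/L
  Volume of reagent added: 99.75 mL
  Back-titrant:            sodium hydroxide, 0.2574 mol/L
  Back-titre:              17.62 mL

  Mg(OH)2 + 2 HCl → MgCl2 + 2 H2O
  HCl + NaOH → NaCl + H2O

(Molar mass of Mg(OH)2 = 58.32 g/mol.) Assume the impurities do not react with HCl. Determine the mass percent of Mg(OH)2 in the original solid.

54.09 %

n(HCl) added = 0.09975 × 0.4373 = 0.04362 mol
n(NaOH) used in back-titration = 0.01762 × 0.2574 = 4.535 × 10^-3 mol
n(HCl) left over = 4.535 × 10^-3 mol (1:1 ratio)
n(HCl) consumed by analyte = 0.04362 − 4.535 × 10^-3 = 0.03909 mol
From the 1:2 ratio, n(Mg(OH)2) = 1/2 × 0.03909 = 0.01954 mol
mass of Mg(OH)2 = 0.01954 × 58.32 = 1.140 g
% Mg(OH)2 = 1.140 / 2.107 × 100 = 54.09 %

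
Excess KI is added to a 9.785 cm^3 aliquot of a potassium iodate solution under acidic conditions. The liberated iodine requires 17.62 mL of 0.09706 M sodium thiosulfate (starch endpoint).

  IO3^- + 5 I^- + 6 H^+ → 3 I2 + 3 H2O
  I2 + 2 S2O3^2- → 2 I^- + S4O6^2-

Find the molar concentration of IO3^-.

n(S2O3^2-) = 0.01762 × 0.09706 = 1.710 × 10^-3 mol
n(I2) = n(S2O3^2-)/2 = 8.551 × 10^-4 mol
From the 1:3 ratio, n(IO3^-) in the aliquot = 1/3 × 8.551 × 10^-4 = 2.850 × 10^-4 mol
[IO3^-] = 2.850 × 10^-4 / 0.009785 = 0.02913 mol/L

0.02913 M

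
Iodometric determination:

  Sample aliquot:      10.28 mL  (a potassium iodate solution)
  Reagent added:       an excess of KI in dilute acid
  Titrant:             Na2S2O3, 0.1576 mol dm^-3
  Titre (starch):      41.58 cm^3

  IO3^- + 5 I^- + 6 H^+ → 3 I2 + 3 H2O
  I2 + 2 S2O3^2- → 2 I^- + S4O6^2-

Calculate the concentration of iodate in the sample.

n(S2O3^2-) = 0.04158 × 0.1576 = 6.553 × 10^-3 mol
n(I2) = n(S2O3^2-)/2 = 3.277 × 10^-3 mol
From the 1:3 ratio, n(IO3^-) in the aliquot = 1/3 × 3.277 × 10^-3 = 1.092 × 10^-3 mol
[IO3^-] = 1.092 × 10^-3 / 0.01028 = 0.1062 mol/L

0.1062 mol/L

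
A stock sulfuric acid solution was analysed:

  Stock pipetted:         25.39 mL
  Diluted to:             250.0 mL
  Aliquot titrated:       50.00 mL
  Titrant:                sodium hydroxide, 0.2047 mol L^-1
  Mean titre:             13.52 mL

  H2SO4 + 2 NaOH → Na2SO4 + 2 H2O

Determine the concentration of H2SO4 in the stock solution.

0.2725 mol/L

n(NaOH) = 0.01352 × 0.2047 = 2.768 × 10^-3 mol
From the 1:2 ratio, n(H2SO4) in the aliquot = 1/2 × 2.768 × 10^-3 = 1.384 × 10^-3 mol
[H2SO4]_dilute = 1.384 × 10^-3 / 0.05000 = 0.02768 mol/L
Dilution factor = 250.0 / 25.39 = 9.846
[H2SO4]_stock = 0.02768 × 9.846 = 0.2725 mol/L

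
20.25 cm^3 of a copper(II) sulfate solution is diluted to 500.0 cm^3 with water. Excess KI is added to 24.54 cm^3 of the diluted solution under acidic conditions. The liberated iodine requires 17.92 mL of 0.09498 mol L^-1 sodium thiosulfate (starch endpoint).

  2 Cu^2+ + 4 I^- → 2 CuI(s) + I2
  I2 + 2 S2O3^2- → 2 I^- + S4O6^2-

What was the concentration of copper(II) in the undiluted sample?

n(S2O3^2-) = 0.01792 × 0.09498 = 1.702 × 10^-3 mol
n(I2) = n(S2O3^2-)/2 = 8.510 × 10^-4 mol
From the 2:1 ratio, n(Cu2+) in the aliquot = 2/1 × 8.510 × 10^-4 = 1.702 × 10^-3 mol
[Cu2+]_dilute = 1.702 × 10^-3 / 0.02454 = 0.06936 mol/L
[Cu2+]_original = 0.06936 × 500.0/20.25 = 1.713 mol/L

1.713 mol/L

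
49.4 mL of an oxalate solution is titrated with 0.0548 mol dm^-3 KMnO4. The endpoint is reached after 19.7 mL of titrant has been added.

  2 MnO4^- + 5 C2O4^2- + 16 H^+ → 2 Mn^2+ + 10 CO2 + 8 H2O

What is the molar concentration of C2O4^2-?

0.0546 mol/L

n(KMnO4) = 0.0197 L × 0.0548 mol/L = 1.08 × 10^-3 mol
From the 5:2 mole ratio, n(C2O4^2-) = 5/2 × 1.08 × 10^-3 = 2.70 × 10^-3 mol
[C2O4^2-] = 2.70 × 10^-3 mol / 0.0494 L = 0.0546 mol/L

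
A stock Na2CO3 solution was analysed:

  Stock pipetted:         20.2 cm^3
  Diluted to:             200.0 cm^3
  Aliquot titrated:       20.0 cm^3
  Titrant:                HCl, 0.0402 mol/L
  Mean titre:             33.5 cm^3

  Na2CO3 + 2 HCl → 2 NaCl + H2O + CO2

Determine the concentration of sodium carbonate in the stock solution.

n(HCl) = 0.0335 × 0.0402 = 1.35 × 10^-3 mol
From the 1:2 ratio, n(Na2CO3) in the aliquot = 1/2 × 1.35 × 10^-3 = 6.73 × 10^-4 mol
[Na2CO3]_dilute = 6.73 × 10^-4 / 0.0200 = 0.0337 mol/L
Dilution factor = 200.0 / 20.2 = 9.901
[Na2CO3]_stock = 0.0337 × 9.901 = 0.333 mol/L

0.333 mol/L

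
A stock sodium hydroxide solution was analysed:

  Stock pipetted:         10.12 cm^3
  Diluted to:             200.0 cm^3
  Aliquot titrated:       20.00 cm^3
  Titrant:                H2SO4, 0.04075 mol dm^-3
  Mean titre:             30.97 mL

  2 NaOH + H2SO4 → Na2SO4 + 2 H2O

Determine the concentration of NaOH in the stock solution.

n(H2SO4) = 0.03097 × 0.04075 = 1.262 × 10^-3 mol
From the 2:1 ratio, n(NaOH) in the aliquot = 2/1 × 1.262 × 10^-3 = 2.524 × 10^-3 mol
[NaOH]_dilute = 2.524 × 10^-3 / 0.02000 = 0.1262 mol/L
Dilution factor = 200.0 / 10.12 = 19.76
[NaOH]_stock = 0.1262 × 19.76 = 2.494 mol/L

2.494 mol/L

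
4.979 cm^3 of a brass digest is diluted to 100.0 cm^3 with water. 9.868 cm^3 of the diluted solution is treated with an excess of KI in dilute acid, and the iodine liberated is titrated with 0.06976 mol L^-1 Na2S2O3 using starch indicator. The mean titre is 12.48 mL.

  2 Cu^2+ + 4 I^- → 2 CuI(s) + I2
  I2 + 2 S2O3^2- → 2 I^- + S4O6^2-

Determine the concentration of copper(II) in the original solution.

n(S2O3^2-) = 0.01248 × 0.06976 = 8.706 × 10^-4 mol
n(I2) = n(S2O3^2-)/2 = 4.353 × 10^-4 mol
From the 2:1 ratio, n(Cu2+) in the aliquot = 2/1 × 4.353 × 10^-4 = 8.706 × 10^-4 mol
[Cu2+]_dilute = 8.706 × 10^-4 / 0.009868 = 0.08823 mol/L
[Cu2+]_original = 0.08823 × 100.0/4.979 = 1.772 mol/L

1.772 mol/L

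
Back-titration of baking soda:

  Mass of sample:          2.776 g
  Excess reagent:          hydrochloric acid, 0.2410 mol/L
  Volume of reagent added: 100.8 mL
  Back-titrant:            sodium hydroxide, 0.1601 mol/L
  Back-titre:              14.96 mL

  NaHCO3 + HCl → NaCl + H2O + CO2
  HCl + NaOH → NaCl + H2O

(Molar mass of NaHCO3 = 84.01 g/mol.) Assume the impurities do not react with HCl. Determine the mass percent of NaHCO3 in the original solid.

66.27 %

n(HCl) added = 0.1008 × 0.2410 = 0.02429 mol
n(NaOH) used in back-titration = 0.01496 × 0.1601 = 2.395 × 10^-3 mol
n(HCl) left over = 2.395 × 10^-3 mol (1:1 ratio)
n(HCl) consumed by analyte = 0.02429 − 2.395 × 10^-3 = 0.02190 mol
n(NaHCO3) = 0.02190 mol (1:1 ratio)
mass of NaHCO3 = 0.02190 × 84.01 = 1.840 g
% NaHCO3 = 1.840 / 2.776 × 100 = 66.27 %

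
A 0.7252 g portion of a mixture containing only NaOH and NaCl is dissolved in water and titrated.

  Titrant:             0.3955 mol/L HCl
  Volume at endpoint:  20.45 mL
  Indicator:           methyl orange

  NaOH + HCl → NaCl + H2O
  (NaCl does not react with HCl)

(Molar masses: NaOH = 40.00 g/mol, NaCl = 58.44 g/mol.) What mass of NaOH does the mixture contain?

n(HCl) = 0.02045 × 0.3955 = 8.088 × 10^-3 mol
Let x = n(NaOH), y = n(NaCl).
Titrant: 1x = 8.088 × 10^-3;  mass: 40.00x + 58.44y = 0.7252
Solving, x = 8.088 × 10^-3 mol, y = 6.873 × 10^-3 mol
mass of NaOH = 8.088 × 10^-3 × 40.00 = 0.3235 g

0.3235 g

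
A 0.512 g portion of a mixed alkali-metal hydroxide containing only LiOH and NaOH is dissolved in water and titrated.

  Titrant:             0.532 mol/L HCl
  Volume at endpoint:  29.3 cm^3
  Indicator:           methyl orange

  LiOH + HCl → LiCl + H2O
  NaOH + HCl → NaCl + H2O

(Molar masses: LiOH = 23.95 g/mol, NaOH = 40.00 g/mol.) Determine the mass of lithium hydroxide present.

0.166 g

n(HCl) = 0.0293 × 0.532 = 0.0156 mol
Let x = n(LiOH), y = n(NaOH).
Titrant: 1x + 1y = 0.0156;  mass: 23.95x + 40.00y = 0.512
Solving, x = 6.95 × 10^-3 mol, y = 8.64 × 10^-3 mol
mass of LiOH = 6.95 × 10^-3 × 23.95 = 0.166 g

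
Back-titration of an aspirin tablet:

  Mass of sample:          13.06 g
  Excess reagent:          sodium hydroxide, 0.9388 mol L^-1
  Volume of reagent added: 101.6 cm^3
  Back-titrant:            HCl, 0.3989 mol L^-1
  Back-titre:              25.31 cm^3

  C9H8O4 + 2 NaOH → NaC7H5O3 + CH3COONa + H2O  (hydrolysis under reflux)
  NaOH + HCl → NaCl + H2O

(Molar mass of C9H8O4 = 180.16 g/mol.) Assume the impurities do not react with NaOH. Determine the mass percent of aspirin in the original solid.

n(NaOH) added = 0.1016 × 0.9388 = 0.09538 mol
n(HCl) used in back-titration = 0.02531 × 0.3989 = 0.01010 mol
n(NaOH) left over = 0.01010 mol (1:1 ratio)
n(NaOH) consumed by analyte = 0.09538 − 0.01010 = 0.08529 mol
From the 1:2 ratio, n(C9H8O4) = 1/2 × 0.08529 = 0.04264 mol
mass of C9H8O4 = 0.04264 × 180.16 = 7.683 g
% C9H8O4 = 7.683 / 13.06 × 100 = 58.83 %

58.83 %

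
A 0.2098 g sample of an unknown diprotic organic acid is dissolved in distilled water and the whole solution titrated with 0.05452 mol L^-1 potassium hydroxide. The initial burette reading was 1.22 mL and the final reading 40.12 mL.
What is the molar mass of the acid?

n(KOH) = 0.03890 L × 0.05452 mol/L = 2.121 × 10^-3 mol
From the 1:2 ratio, n(H2A) = 1/2 × 2.121 × 10^-3 = 1.060 × 10^-3 mol
M = m / n = 0.2098 g / 1.060 × 10^-3 mol = 197.8 g/mol

197.8 g/mol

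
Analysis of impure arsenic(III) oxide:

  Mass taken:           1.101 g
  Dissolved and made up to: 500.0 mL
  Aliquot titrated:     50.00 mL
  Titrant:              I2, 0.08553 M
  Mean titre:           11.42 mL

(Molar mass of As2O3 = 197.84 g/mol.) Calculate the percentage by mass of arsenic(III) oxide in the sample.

As2O3 + 2 I2 + 2 H2O → As2O5 + 4 HI
n(I2) per titration = 0.01142 × 0.08553 = 9.768 × 10^-4 mol
From the 1:2 ratio, n(As2O3) in each aliquot = 1/2 × 9.768 × 10^-4 = 4.884 × 10^-4 mol
n(As2O3) in the whole flask = 4.884 × 10^-4 × 500.0/50.00 = 4.884 × 10^-3 mol
mass of As2O3 = 4.884 × 10^-3 × 197.84 = 0.9662 g
% As2O3 = 0.9662 / 1.101 × 100 = 87.76 %

87.76 %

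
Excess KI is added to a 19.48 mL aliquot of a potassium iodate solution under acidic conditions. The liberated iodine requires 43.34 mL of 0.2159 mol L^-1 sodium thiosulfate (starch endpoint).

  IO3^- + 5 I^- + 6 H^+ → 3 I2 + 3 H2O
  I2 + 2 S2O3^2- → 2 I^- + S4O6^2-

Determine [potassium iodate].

n(S2O3^2-) = 0.04334 × 0.2159 = 9.357 × 10^-3 mol
n(I2) = n(S2O3^2-)/2 = 4.679 × 10^-3 mol
From the 1:3 ratio, n(IO3^-) in the aliquot = 1/3 × 4.679 × 10^-3 = 1.560 × 10^-3 mol
[IO3^-] = 1.560 × 10^-3 / 0.01948 = 0.08006 mol/L

0.08006 mol/L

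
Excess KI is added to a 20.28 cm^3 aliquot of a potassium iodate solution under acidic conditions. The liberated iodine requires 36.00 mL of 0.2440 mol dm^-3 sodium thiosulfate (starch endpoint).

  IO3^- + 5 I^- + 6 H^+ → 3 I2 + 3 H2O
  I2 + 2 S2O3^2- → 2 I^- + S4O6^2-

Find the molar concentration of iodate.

n(S2O3^2-) = 0.03600 × 0.2440 = 8.784 × 10^-3 mol
n(I2) = n(S2O3^2-)/2 = 4.392 × 10^-3 mol
From the 1:3 ratio, n(IO3^-) in the aliquot = 1/3 × 4.392 × 10^-3 = 1.464 × 10^-3 mol
[IO3^-] = 1.464 × 10^-3 / 0.02028 = 0.07219 mol/L

0.07219 mol/L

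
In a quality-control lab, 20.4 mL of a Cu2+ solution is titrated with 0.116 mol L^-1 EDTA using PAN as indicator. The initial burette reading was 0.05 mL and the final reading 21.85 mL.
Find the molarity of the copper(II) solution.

0.124 mol/L

Cu^2+ + EDTA^4- → [Cu(EDTA)]^2-
n(EDTA) = 0.0218 L × 0.116 mol/L = 2.53 × 10^-3 mol
n(Cu2+) = 2.53 × 10^-3 mol (1:1 mole ratio)
[Cu2+] = 2.53 × 10^-3 mol / 0.0204 L = 0.124 mol/L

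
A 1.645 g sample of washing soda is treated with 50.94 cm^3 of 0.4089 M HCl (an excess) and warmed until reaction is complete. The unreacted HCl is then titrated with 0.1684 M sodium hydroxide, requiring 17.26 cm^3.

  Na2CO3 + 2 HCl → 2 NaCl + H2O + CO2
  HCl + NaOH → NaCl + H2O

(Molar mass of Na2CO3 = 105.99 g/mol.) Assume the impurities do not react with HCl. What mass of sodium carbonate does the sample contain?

n(HCl) added = 0.05094 × 0.4089 = 0.02083 mol
n(NaOH) used in back-titration = 0.01726 × 0.1684 = 2.907 × 10^-3 mol
n(HCl) left over = 2.907 × 10^-3 mol (1:1 ratio)
n(HCl) consumed by analyte = 0.02083 − 2.907 × 10^-3 = 0.01792 mol
From the 1:2 ratio, n(Na2CO3) = 1/2 × 0.01792 = 8.961 × 10^-3 mol
mass of Na2CO3 = 8.961 × 10^-3 × 105.99 = 0.9498 g

0.9498 g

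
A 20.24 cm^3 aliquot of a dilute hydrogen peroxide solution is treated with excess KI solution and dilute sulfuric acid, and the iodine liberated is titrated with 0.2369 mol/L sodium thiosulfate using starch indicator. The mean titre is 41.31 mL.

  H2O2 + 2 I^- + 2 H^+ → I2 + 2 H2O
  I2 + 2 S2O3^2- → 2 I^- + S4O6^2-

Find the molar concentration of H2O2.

n(S2O3^2-) = 0.04131 × 0.2369 = 9.786 × 10^-3 mol
n(I2) = n(S2O3^2-)/2 = 4.893 × 10^-3 mol
n(H2O2) in the aliquot = 4.893 × 10^-3 mol (1:1 ratio)
[H2O2] = 4.893 × 10^-3 / 0.02024 = 0.2418 mol/L

0.2418 mol/L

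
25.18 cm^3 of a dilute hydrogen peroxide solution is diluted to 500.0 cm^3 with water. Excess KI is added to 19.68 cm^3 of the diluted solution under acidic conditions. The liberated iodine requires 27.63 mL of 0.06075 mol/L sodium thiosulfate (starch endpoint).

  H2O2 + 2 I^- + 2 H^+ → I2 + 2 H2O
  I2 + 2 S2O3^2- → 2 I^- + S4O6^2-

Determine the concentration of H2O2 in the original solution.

0.8468 mol/L

n(S2O3^2-) = 0.02763 × 0.06075 = 1.679 × 10^-3 mol
n(I2) = n(S2O3^2-)/2 = 8.393 × 10^-4 mol
n(H2O2) in the aliquot = 8.393 × 10^-4 mol (1:1 ratio)
[H2O2]_dilute = 8.393 × 10^-4 / 0.01968 = 0.04265 mol/L
[H2O2]_original = 0.04265 × 500.0/25.18 = 0.8468 mol/L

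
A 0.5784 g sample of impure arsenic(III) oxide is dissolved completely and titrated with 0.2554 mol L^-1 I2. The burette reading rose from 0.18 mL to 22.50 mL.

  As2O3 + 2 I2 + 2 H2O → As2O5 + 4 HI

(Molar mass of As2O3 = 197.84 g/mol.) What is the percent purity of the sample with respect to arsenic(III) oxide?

n(I2) = 0.02232 L × 0.2554 mol/L = 5.701 × 10^-3 mol
From the 1:2 ratio, n(As2O3) = 1/2 × 5.701 × 10^-3 = 2.850 × 10^-3 mol
mass of As2O3 = 2.850 × 10^-3 × 197.84 g/mol = 0.5639 g
% As2O3 = 0.5639 / 0.5784 × 100 = 97.49 %

97.49 %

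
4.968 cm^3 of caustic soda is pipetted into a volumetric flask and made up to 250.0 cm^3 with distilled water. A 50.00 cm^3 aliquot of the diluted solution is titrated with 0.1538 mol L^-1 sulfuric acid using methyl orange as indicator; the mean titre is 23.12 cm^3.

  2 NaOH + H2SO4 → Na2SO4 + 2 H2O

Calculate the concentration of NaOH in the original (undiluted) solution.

7.158 mol/L

n(H2SO4) = 0.02312 × 0.1538 = 3.556 × 10^-3 mol
From the 2:1 ratio, n(NaOH) in the aliquot = 2/1 × 3.556 × 10^-3 = 7.112 × 10^-3 mol
[NaOH]_dilute = 7.112 × 10^-3 / 0.05000 = 0.1422 mol/L
Dilution factor = 250.0 / 4.968 = 50.32
[NaOH]_stock = 0.1422 × 50.32 = 7.158 mol/L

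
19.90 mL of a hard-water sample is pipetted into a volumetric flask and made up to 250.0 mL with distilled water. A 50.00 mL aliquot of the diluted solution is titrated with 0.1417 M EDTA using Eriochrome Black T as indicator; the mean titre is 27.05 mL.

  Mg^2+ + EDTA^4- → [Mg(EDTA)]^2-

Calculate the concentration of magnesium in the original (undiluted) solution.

n(EDTA) = 0.02705 × 0.1417 = 3.833 × 10^-3 mol
n(Mg2+) in the aliquot = 3.833 × 10^-3 mol (1:1 ratio)
[Mg2+]_dilute = 3.833 × 10^-3 / 0.05000 = 0.07666 mol/L
Dilution factor = 250.0 / 19.90 = 12.56
[Mg2+]_stock = 0.07666 × 12.56 = 0.9631 mol/L

0.9631 M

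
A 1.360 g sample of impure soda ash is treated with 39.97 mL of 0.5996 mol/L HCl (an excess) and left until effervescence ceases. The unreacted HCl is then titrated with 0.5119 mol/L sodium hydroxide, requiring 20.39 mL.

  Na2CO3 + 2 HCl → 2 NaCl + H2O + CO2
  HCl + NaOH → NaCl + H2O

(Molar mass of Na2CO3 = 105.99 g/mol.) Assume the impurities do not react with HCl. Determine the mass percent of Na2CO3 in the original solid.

n(HCl) added = 0.03997 × 0.5996 = 0.02397 mol
n(NaOH) used in back-titration = 0.02039 × 0.5119 = 0.01044 mol
n(HCl) left over = 0.01044 mol (1:1 ratio)
n(HCl) consumed by analyte = 0.02397 − 0.01044 = 0.01353 mol
From the 1:2 ratio, n(Na2CO3) = 1/2 × 0.01353 = 6.764 × 10^-3 mol
mass of Na2CO3 = 6.764 × 10^-3 × 105.99 = 0.7169 g
% Na2CO3 = 0.7169 / 1.360 × 100 = 52.72 %

52.72 %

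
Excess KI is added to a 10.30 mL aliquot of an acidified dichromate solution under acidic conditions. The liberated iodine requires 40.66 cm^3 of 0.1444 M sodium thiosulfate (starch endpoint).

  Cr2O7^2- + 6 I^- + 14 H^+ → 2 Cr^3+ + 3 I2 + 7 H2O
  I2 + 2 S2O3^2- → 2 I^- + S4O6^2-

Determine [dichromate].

n(S2O3^2-) = 0.04066 × 0.1444 = 5.871 × 10^-3 mol
n(I2) = n(S2O3^2-)/2 = 2.936 × 10^-3 mol
From the 1:3 ratio, n(Cr2O7^2-) in the aliquot = 1/3 × 2.936 × 10^-3 = 9.786 × 10^-4 mol
[Cr2O7^2-] = 9.786 × 10^-4 / 0.01030 = 0.09500 mol/L

0.09500 M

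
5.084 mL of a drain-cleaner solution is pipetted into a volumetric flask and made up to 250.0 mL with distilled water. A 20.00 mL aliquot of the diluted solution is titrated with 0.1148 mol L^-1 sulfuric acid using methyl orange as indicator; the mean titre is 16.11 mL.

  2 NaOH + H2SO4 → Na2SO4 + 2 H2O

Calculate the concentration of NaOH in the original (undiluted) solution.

9.094 mol/L

n(H2SO4) = 0.01611 × 0.1148 = 1.849 × 10^-3 mol
From the 2:1 ratio, n(NaOH) in the aliquot = 2/1 × 1.849 × 10^-3 = 3.699 × 10^-3 mol
[NaOH]_dilute = 3.699 × 10^-3 / 0.02000 = 0.1849 mol/L
Dilution factor = 250.0 / 5.084 = 49.17
[NaOH]_stock = 0.1849 × 49.17 = 9.094 mol/L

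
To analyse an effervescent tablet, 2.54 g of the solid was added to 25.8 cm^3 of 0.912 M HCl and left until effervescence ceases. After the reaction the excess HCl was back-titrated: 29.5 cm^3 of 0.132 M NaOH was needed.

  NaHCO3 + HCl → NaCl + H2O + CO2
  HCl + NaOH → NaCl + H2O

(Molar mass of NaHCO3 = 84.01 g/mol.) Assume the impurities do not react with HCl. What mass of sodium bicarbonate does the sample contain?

1.65 g

n(HCl) added = 0.0258 × 0.912 = 0.0235 mol
n(NaOH) used in back-titration = 0.0295 × 0.132 = 3.89 × 10^-3 mol
n(HCl) left over = 3.89 × 10^-3 mol (1:1 ratio)
n(HCl) consumed by analyte = 0.0235 − 3.89 × 10^-3 = 0.0196 mol
n(NaHCO3) = 0.0196 mol (1:1 ratio)
mass of NaHCO3 = 0.0196 × 84.01 = 1.65 g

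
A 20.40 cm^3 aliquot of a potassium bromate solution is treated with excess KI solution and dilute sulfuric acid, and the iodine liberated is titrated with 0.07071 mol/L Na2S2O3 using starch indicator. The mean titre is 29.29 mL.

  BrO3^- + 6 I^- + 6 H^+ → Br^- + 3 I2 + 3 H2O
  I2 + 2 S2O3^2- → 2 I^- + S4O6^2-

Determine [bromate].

n(S2O3^2-) = 0.02929 × 0.07071 = 2.071 × 10^-3 mol
n(I2) = n(S2O3^2-)/2 = 1.036 × 10^-3 mol
From the 1:3 ratio, n(BrO3^-) in the aliquot = 1/3 × 1.036 × 10^-3 = 3.452 × 10^-4 mol
[BrO3^-] = 3.452 × 10^-4 / 0.02040 = 0.01692 mol/L

0.01692 mol/L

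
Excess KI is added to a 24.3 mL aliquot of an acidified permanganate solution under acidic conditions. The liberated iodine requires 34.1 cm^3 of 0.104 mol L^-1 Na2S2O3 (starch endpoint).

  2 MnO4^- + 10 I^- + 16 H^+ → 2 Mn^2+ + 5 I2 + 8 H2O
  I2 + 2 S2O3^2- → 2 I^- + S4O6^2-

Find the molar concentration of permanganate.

n(S2O3^2-) = 0.0341 × 0.104 = 3.55 × 10^-3 mol
n(I2) = n(S2O3^2-)/2 = 1.77 × 10^-3 mol
From the 2:5 ratio, n(MnO4^-) in the aliquot = 2/5 × 1.77 × 10^-3 = 7.09 × 10^-4 mol
[MnO4^-] = 7.09 × 10^-4 / 0.0243 = 0.0292 mol/L

0.0292 mol/L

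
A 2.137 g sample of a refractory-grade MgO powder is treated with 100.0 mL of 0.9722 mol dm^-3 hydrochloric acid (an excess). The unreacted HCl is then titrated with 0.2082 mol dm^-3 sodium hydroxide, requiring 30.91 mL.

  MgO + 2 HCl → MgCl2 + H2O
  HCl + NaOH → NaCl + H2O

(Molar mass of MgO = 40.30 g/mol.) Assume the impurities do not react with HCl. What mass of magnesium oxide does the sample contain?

1.829 g

n(HCl) added = 0.1000 × 0.9722 = 0.09722 mol
n(NaOH) used in back-titration = 0.03091 × 0.2082 = 6.435 × 10^-3 mol
n(HCl) left over = 6.435 × 10^-3 mol (1:1 ratio)
n(HCl) consumed by analyte = 0.09722 − 6.435 × 10^-3 = 0.09078 mol
From the 1:2 ratio, n(MgO) = 1/2 × 0.09078 = 0.04539 mol
mass of MgO = 0.04539 × 40.30 = 1.829 g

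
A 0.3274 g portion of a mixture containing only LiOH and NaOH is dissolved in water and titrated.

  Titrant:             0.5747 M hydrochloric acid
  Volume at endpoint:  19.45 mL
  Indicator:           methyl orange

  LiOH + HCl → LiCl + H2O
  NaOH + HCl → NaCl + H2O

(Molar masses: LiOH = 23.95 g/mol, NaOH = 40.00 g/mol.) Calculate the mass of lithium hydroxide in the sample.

n(HCl) = 0.01945 × 0.5747 = 0.01118 mol
Let x = n(LiOH), y = n(NaOH).
Titrant: 1x + 1y = 0.01118;  mass: 23.95x + 40.00y = 0.3274
Solving, x = 7.459 × 10^-3 mol, y = 3.719 × 10^-3 mol
mass of LiOH = 7.459 × 10^-3 × 23.95 = 0.1786 g

0.1786 g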